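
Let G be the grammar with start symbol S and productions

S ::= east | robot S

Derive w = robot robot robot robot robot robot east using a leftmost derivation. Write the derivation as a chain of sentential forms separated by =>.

S => robot S   [S ::= robot S]
robot S => robot robot S   [S ::= robot S]
robot robot S => robot robot robot S   [S ::= robot S]
robot robot robot S => robot robot robot robot S   [S ::= robot S]
robot robot robot robot S => robot robot robot robot robot S   [S ::= robot S]
robot robot robot robot robot S => robot robot robot robot robot robot S   [S ::= robot S]
robot robot robot robot robot robot S => robot robot robot robot robot robot east   [S ::= east]

S => robot S => robot robot S => robot robot robot S => robot robot robot robot S => robot robot robot robot robot S => robot robot robot robot robot robot S => robot robot robot robot robot robot east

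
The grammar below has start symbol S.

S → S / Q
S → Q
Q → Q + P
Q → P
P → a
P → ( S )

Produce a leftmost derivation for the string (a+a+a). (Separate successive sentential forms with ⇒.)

S ⇒ Q   [S → Q]
Q ⇒ P   [Q → P]
P ⇒ (S)   [P → ( S )]
(S) ⇒ (Q)   [S → Q]
(Q) ⇒ (Q+P)   [Q → Q + P]
(Q+P) ⇒ (Q+P+P)   [Q → Q + P]
(Q+P+P) ⇒ (P+P+P)   [Q → P]
(P+P+P) ⇒ (a+P+P)   [P → a]
(a+P+P) ⇒ (a+a+P)   [P → a]
(a+a+P) ⇒ (a+a+a)   [P → a]

S ⇒ Q ⇒ P ⇒ (S) ⇒ (Q) ⇒ (Q+P) ⇒ (Q+P+P) ⇒ (P+P+P) ⇒ (a+P+P) ⇒ (a+a+P) ⇒ (a+a+a)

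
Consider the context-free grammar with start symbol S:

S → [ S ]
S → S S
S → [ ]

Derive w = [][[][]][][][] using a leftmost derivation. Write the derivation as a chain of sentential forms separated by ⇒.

S⇒SS⇒SSS⇒[]SS⇒[]SSS⇒[]SSSS⇒[][S]SSS⇒[][SS]SSS⇒[][[]S]SSS⇒[][[][]]SSS⇒[][[][]][]SS⇒[][[][]][][]S⇒[][[][]][][][]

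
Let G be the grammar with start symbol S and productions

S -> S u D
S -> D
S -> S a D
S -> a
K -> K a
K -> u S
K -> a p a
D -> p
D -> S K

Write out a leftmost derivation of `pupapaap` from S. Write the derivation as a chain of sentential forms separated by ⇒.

S ⇒ SaD   [S -> S a D]
SaD ⇒ DaD   [S -> D]
DaD ⇒ SKaD   [D -> S K]
SKaD ⇒ SuDKaD   [S -> S u D]
SuDKaD ⇒ DuDKaD   [S -> D]
DuDKaD ⇒ puDKaD   [D -> p]
puDKaD ⇒ pupKaD   [D -> p]
pupKaD ⇒ pupapaaD   [K -> a p a]
pupapaaD ⇒ pupapaap   [D -> p]

S ⇒ SaD ⇒ DaD ⇒ SKaD ⇒ SuDKaD ⇒ DuDKaD ⇒ puDKaD ⇒ pupKaD ⇒ pupapaaD ⇒ pupapaap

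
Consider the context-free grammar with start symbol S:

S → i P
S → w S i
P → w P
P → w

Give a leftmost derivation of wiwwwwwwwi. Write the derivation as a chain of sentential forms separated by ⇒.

S ⇒ wSi ⇒ wiPi ⇒ wiwPi ⇒ wiwwPi ⇒ wiwwwPi ⇒ wiwwwwPi ⇒ wiwwwwwPi ⇒ wiwwwwwwPi ⇒ wiwwwwwwwi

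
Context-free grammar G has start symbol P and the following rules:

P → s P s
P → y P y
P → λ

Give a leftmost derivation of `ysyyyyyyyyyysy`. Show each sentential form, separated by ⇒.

P ⇒ yPy ⇒ ysPsy ⇒ ysyPysy ⇒ ysyyPyysy ⇒ ysyyyPyyysy ⇒ ysyyyyPyyyysy ⇒ ysyyyyyPyyyyysy ⇒ ysyyyyyyyyyysy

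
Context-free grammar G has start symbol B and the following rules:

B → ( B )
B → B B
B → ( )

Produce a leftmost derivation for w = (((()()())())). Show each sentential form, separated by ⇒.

B ⇒ (B) ⇒ ((B)) ⇒ ((BB)) ⇒ (((B)B)) ⇒ (((BB)B)) ⇒ (((BBB)B)) ⇒ (((()BB)B)) ⇒ (((()()B)B)) ⇒ (((()()())B)) ⇒ (((()()())()))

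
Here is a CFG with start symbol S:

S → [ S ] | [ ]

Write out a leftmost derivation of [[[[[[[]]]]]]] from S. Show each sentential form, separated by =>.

S => [S]   [S → [ S ]]
[S] => [[S]]   [S → [ S ]]
[[S]] => [[[S]]]   [S → [ S ]]
[[[S]]] => [[[[S]]]]   [S → [ S ]]
[[[[S]]]] => [[[[[S]]]]]   [S → [ S ]]
[[[[[S]]]]] => [[[[[[S]]]]]]   [S → [ S ]]
[[[[[[S]]]]]] => [[[[[[[]]]]]]]   [S → [ ]]

S => [S] => [[S]] => [[[S]]] => [[[[S]]]] => [[[[[S]]]]] => [[[[[[S]]]]]] => [[[[[[[]]]]]]]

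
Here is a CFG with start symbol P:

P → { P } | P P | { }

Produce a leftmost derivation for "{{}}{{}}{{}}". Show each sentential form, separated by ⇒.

P⇒PP⇒{P}P⇒{{}}P⇒{{}}PP⇒{{}}{P}P⇒{{}}{{}}P⇒{{}}{{}}{P}⇒{{}}{{}}{{}}

P ⇒ PP   [P → P P]
PP ⇒ {P}P   [P → { P }]
{P}P ⇒ {{}}P   [P → { }]
{{}}P ⇒ {{}}PP   [P → P P]
{{}}PP ⇒ {{}}{P}P   [P → { P }]
{{}}{P}P ⇒ {{}}{{}}P   [P → { }]
{{}}{{}}P ⇒ {{}}{{}}{P}   [P → { P }]
{{}}{{}}{P} ⇒ {{}}{{}}{{}}   [P → { }]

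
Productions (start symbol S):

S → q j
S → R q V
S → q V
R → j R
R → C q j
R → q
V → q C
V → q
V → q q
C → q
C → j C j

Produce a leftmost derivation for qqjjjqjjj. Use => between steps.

S=>qV=>qqC=>qqjCj=>qqjjCjj=>qqjjjCjjj=>qqjjjqjjj

S => qV   [S → q V]
qV => qqC   [V → q C]
qqC => qqjCj   [C → j C j]
qqjCj => qqjjCjj   [C → j C j]
qqjjCjj => qqjjjCjjj   [C → j C j]
qqjjjCjjj => qqjjjqjjj   [C → q]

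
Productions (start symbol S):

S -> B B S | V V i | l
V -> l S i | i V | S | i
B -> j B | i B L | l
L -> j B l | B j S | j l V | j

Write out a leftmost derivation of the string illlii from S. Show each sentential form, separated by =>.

S => VVi => iVVi => iSVi => ilVi => illSii => illlii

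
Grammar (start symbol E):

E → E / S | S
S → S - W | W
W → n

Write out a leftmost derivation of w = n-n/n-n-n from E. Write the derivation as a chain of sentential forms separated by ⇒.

E ⇒ E/S ⇒ S/S ⇒ S-W/S ⇒ W-W/S ⇒ n-W/S ⇒ n-n/S ⇒ n-n/S-W ⇒ n-n/S-W-W ⇒ n-n/W-W-W ⇒ n-n/n-W-W ⇒ n-n/n-n-W ⇒ n-n/n-n-n

E ⇒ E/S   [E → E / S]
E/S ⇒ S/S   [E → S]
S/S ⇒ S-W/S   [S → S - W]
S-W/S ⇒ W-W/S   [S → W]
W-W/S ⇒ n-W/S   [W → n]
n-W/S ⇒ n-n/S   [W → n]
n-n/S ⇒ n-n/S-W   [S → S - W]
n-n/S-W ⇒ n-n/S-W-W   [S → S - W]
n-n/S-W-W ⇒ n-n/W-W-W   [S → W]
n-n/W-W-W ⇒ n-n/n-W-W   [W → n]
n-n/n-W-W ⇒ n-n/n-n-W   [W → n]
n-n/n-n-W ⇒ n-n/n-n-n   [W → n]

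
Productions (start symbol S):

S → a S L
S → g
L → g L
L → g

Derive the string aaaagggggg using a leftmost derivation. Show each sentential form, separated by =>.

S => aSL   [S → a S L]
aSL => aaSLL   [S → a S L]
aaSLL => aaaSLLL   [S → a S L]
aaaSLLL => aaaaSLLLL   [S → a S L]
aaaaSLLLL => aaaagLLLL   [S → g]
aaaagLLLL => aaaaggLLL   [L → g]
aaaaggLLL => aaaagggLL   [L → g]
aaaagggLL => aaaaggggLL   [L → g L]
aaaaggggLL => aaaagggggL   [L → g]
aaaagggggL => aaaagggggg   [L → g]

S=>aSL=>aaSLL=>aaaSLLL=>aaaaSLLLL=>aaaagLLLL=>aaaaggLLL=>aaaagggLL=>aaaaggggLL=>aaaagggggL=>aaaagggggg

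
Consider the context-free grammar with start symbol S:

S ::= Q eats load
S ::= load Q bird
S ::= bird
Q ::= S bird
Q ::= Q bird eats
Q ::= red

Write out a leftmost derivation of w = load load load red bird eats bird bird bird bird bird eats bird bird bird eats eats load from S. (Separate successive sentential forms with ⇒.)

S ⇒ Q eats load   [S ::= Q eats load]
Q eats load ⇒ Q bird eats eats load   [Q ::= Q bird eats]
Q bird eats eats load ⇒ S bird bird eats eats load   [Q ::= S bird]
S bird bird eats eats load ⇒ load Q bird bird bird eats eats load   [S ::= load Q bird]
load Q bird bird bird eats eats load ⇒ load Q bird eats bird bird bird eats eats load   [Q ::= Q bird eats]
load Q bird eats bird bird bird eats eats load ⇒ load S bird bird eats bird bird bird eats eats load   [Q ::= S bird]
load S bird bird eats bird bird bird eats eats load ⇒ load load Q bird bird bird eats bird bird bird eats eats load   [S ::= load Q bird]
load load Q bird bird bird eats bird bird bird eats eats load ⇒ load load S bird bird bird bird eats bird bird bird eats eats load   [Q ::= S bird]
load load S bird bird bird bird eats bird bird bird eats eats load ⇒ load load load Q bird bird bird bird bird eats bird bird bird eats eats load   [S ::= load Q bird]
load load load Q bird bird bird bird bird eats bird bird bird eats eats load ⇒ load load load Q bird eats bird bird bird bird bird eats bird bird bird eats eats load   [Q ::= Q bird eats]
load load load Q bird eats bird bird bird bird bird eats bird bird bird eats eats load ⇒ load load load red bird eats bird bird bird bird bird eats bird bird bird eats eats load   [Q ::= red]

S ⇒ Q eats load ⇒ Q bird eats eats load ⇒ S bird bird eats eats load ⇒ load Q bird bird bird eats eats load ⇒ load Q bird eats bird bird bird eats eats load ⇒ load S bird bird eats bird bird bird eats eats load ⇒ load load Q bird bird bird eats bird bird bird eats eats load ⇒ load load S bird bird bird bird eats bird bird bird eats eats load ⇒ load load load Q bird bird bird bird bird eats bird bird bird eats eats load ⇒ load load load Q bird eats bird bird bird bird bird eats bird bird bird eats eats load ⇒ load load load red bird eats bird bird bird bird bird eats bird bird bird eats eats load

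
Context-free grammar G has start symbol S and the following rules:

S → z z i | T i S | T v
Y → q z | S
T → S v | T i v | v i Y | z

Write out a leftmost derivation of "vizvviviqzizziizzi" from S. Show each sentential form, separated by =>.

S=>TiS=>viYiS=>viSiS=>viTiSiS=>viSviSiS=>viTvviSiS=>vizvviSiS=>vizvviTiSiS=>vizvviviYiSiS=>vizvviviqziSiS=>vizvviviqzizziiS=>vizvviviqzizziizzi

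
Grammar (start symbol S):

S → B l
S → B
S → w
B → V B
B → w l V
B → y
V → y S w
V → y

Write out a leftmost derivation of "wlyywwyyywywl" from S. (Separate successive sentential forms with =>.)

S => Bl   [S → B l]
Bl => wlVl   [B → w l V]
wlVl => wlySwl   [V → y S w]
wlySwl => wlyBwl   [S → B]
wlyBwl => wlyVBwl   [B → V B]
wlyVBwl => wlyySwBwl   [V → y S w]
wlyySwBwl => wlyywwBwl   [S → w]
wlyywwBwl => wlyywwVBwl   [B → V B]
wlyywwVBwl => wlyywwySwBwl   [V → y S w]
wlyywwySwBwl => wlyywwyBwBwl   [S → B]
wlyywwyBwBwl => wlyywwyVBwBwl   [B → V B]
wlyywwyVBwBwl => wlyywwyyBwBwl   [V → y]
wlyywwyyBwBwl => wlyywwyyywBwl   [B → y]
wlyywwyyywBwl => wlyywwyyywywl   [B → y]

S => Bl => wlVl => wlySwl => wlyBwl => wlyVBwl => wlyySwBwl => wlyywwBwl => wlyywwVBwl => wlyywwySwBwl => wlyywwyBwBwl => wlyywwyVBwBwl => wlyywwyyBwBwl => wlyywwyyywBwl => wlyywwyyywywl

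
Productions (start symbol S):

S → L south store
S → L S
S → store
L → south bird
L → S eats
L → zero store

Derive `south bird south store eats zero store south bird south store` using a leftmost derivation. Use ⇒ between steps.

S ⇒ L S ⇒ S eats S ⇒ L south store eats S ⇒ south bird south store eats S ⇒ south bird south store eats L S ⇒ south bird south store eats zero store S ⇒ south bird south store eats zero store L south store ⇒ south bird south store eats zero store south bird south store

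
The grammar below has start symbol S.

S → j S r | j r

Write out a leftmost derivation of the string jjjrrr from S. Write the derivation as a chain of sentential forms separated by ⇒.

S ⇒ jSr ⇒ jjSrr ⇒ jjjrrr

S ⇒ jSr   [S → j S r]
jSr ⇒ jjSrr   [S → j S r]
jjSrr ⇒ jjjrrr   [S → j r]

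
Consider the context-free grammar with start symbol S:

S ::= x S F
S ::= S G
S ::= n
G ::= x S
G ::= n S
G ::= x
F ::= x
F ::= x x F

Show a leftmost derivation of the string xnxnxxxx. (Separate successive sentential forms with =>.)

S => SG   [S ::= S G]
SG => xSFG   [S ::= x S F]
xSFG => xSGFG   [S ::= S G]
xSGFG => xnGFG   [S ::= n]
xnGFG => xnxSFG   [G ::= x S]
xnxSFG => xnxSGFG   [S ::= S G]
xnxSGFG => xnxSGGFG   [S ::= S G]
xnxSGGFG => xnxnGGFG   [S ::= n]
xnxnGGFG => xnxnxGFG   [G ::= x]
xnxnxGFG => xnxnxxFG   [G ::= x]
xnxnxxFG => xnxnxxxG   [F ::= x]
xnxnxxxG => xnxnxxxx   [G ::= x]

S => SG => xSFG => xSGFG => xnGFG => xnxSFG => xnxSGFG => xnxSGGFG => xnxnGGFG => xnxnxGFG => xnxnxxFG => xnxnxxxG => xnxnxxxx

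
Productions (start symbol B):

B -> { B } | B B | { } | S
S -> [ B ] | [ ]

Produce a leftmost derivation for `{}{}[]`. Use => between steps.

B => BB   [B -> B B]
BB => {}B   [B -> { }]
{}B => {}BB   [B -> B B]
{}BB => {}{}B   [B -> { }]
{}{}B => {}{}S   [B -> S]
{}{}S => {}{}[]   [S -> [ ]]

B => BB => {}B => {}BB => {}{}B => {}{}S => {}{}[]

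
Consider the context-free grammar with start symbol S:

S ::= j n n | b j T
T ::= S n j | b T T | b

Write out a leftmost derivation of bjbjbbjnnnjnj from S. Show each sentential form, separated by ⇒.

S ⇒ bjT ⇒ bjSnj ⇒ bjbjTnj ⇒ bjbjbTTnj ⇒ bjbjbbTnj ⇒ bjbjbbSnjnj ⇒ bjbjbbjnnnjnj

S ⇒ bjT   [S ::= b j T]
bjT ⇒ bjSnj   [T ::= S n j]
bjSnj ⇒ bjbjTnj   [S ::= b j T]
bjbjTnj ⇒ bjbjbTTnj   [T ::= b T T]
bjbjbTTnj ⇒ bjbjbbTnj   [T ::= b]
bjbjbbTnj ⇒ bjbjbbSnjnj   [T ::= S n j]
bjbjbbSnjnj ⇒ bjbjbbjnnnjnj   [S ::= j n n]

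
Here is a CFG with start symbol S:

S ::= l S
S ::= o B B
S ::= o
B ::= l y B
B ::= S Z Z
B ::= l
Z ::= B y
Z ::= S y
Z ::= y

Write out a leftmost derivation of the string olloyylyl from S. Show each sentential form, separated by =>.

S => oBB   [S ::= o B B]
oBB => oSZZB   [B ::= S Z Z]
oSZZB => olSZZB   [S ::= l S]
olSZZB => ollSZZB   [S ::= l S]
ollSZZB => olloZZB   [S ::= o]
olloZZB => olloyZB   [Z ::= y]
olloyZB => olloyyB   [Z ::= y]
olloyyB => olloyylyB   [B ::= l y B]
olloyylyB => olloyylyl   [B ::= l]

S=>oBB=>oSZZB=>olSZZB=>ollSZZB=>olloZZB=>olloyZB=>olloyyB=>olloyylyB=>olloyylyl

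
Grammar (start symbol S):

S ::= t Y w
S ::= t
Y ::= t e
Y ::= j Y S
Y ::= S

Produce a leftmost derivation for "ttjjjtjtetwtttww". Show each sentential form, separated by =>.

S => tYw   [S ::= t Y w]
tYw => tSw   [Y ::= S]
tSw => ttYww   [S ::= t Y w]
ttYww => ttjYSww   [Y ::= j Y S]
ttjYSww => ttjjYSSww   [Y ::= j Y S]
ttjjYSSww => ttjjjYSSSww   [Y ::= j Y S]
ttjjjYSSSww => ttjjjSSSSww   [Y ::= S]
ttjjjSSSSww => ttjjjtYwSSSww   [S ::= t Y w]
ttjjjtYwSSSww => ttjjjtjYSwSSSww   [Y ::= j Y S]
ttjjjtjYSwSSSww => ttjjjtjteSwSSSww   [Y ::= t e]
ttjjjtjteSwSSSww => ttjjjtjtetwSSSww   [S ::= t]
ttjjjtjtetwSSSww => ttjjjtjtetwtSSww   [S ::= t]
ttjjjtjtetwtSSww => ttjjjtjtetwttSww   [S ::= t]
ttjjjtjtetwttSww => ttjjjtjtetwtttww   [S ::= t]

S=>tYw=>tSw=>ttYww=>ttjYSww=>ttjjYSSww=>ttjjjYSSSww=>ttjjjSSSSww=>ttjjjtYwSSSww=>ttjjjtjYSwSSSww=>ttjjjtjteSwSSSww=>ttjjjtjtetwSSSww=>ttjjjtjtetwtSSww=>ttjjjtjtetwttSww=>ttjjjtjtetwtttww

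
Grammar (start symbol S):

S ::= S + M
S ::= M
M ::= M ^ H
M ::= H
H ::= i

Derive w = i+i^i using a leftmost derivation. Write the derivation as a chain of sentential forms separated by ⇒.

S ⇒ S+M   [S ::= S + M]
S+M ⇒ M+M   [S ::= M]
M+M ⇒ H+M   [M ::= H]
H+M ⇒ i+M   [H ::= i]
i+M ⇒ i+M^H   [M ::= M ^ H]
i+M^H ⇒ i+H^H   [M ::= H]
i+H^H ⇒ i+i^H   [H ::= i]
i+i^H ⇒ i+i^i   [H ::= i]

S⇒S+M⇒M+M⇒H+M⇒i+M⇒i+M^H⇒i+H^H⇒i+i^H⇒i+i^i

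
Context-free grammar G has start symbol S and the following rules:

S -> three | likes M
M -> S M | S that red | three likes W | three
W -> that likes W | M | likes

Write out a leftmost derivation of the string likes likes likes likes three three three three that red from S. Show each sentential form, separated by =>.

S => likes M   [S -> likes M]
likes M => likes S that red   [M -> S that red]
likes S that red => likes likes M that red   [S -> likes M]
likes likes M that red => likes likes S M that red   [M -> S M]
likes likes S M that red => likes likes likes M M that red   [S -> likes M]
likes likes likes M M that red => likes likes likes S M M that red   [M -> S M]
likes likes likes S M M that red => likes likes likes likes M M M that red   [S -> likes M]
likes likes likes likes M M M that red => likes likes likes likes S M M M that red   [M -> S M]
likes likes likes likes S M M M that red => likes likes likes likes three M M M that red   [S -> three]
likes likes likes likes three M M M that red => likes likes likes likes three three M M that red   [M -> three]
likes likes likes likes three three M M that red => likes likes likes likes three three three M that red   [M -> three]
likes likes likes likes three three three M that red => likes likes likes likes three three three three that red   [M -> three]

S => likes M => likes S that red => likes likes M that red => likes likes S M that red => likes likes likes M M that red => likes likes likes S M M that red => likes likes likes likes M M M that red => likes likes likes likes S M M M that red => likes likes likes likes three M M M that red => likes likes likes likes three three M M that red => likes likes likes likes three three three M that red => likes likes likes likes three three three three that red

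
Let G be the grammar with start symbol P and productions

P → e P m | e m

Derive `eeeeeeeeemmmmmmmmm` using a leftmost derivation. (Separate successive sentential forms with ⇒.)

P ⇒ ePm ⇒ eePmm ⇒ eeePmmm ⇒ eeeePmmmm ⇒ eeeeePmmmmm ⇒ eeeeeePmmmmmm ⇒ eeeeeeePmmmmmmm ⇒ eeeeeeeePmmmmmmmm ⇒ eeeeeeeeemmmmmmmmm

P ⇒ ePm   [P → e P m]
ePm ⇒ eePmm   [P → e P m]
eePmm ⇒ eeePmmm   [P → e P m]
eeePmmm ⇒ eeeePmmmm   [P → e P m]
eeeePmmmm ⇒ eeeeePmmmmm   [P → e P m]
eeeeePmmmmm ⇒ eeeeeePmmmmmm   [P → e P m]
eeeeeePmmmmmm ⇒ eeeeeeePmmmmmmm   [P → e P m]
eeeeeeePmmmmmmm ⇒ eeeeeeeePmmmmmmmm   [P → e P m]
eeeeeeeePmmmmmmmm ⇒ eeeeeeeeemmmmmmmmm   [P → e m]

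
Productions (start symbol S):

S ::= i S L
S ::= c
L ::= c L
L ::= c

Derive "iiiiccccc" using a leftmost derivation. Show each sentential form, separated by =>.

S => iSL   [S ::= i S L]
iSL => iiSLL   [S ::= i S L]
iiSLL => iiiSLLL   [S ::= i S L]
iiiSLLL => iiiiSLLLL   [S ::= i S L]
iiiiSLLLL => iiiicLLLL   [S ::= c]
iiiicLLLL => iiiiccLLL   [L ::= c]
iiiiccLLL => iiiicccLL   [L ::= c]
iiiicccLL => iiiiccccL   [L ::= c]
iiiiccccL => iiiiccccc   [L ::= c]

S => iSL => iiSLL => iiiSLLL => iiiiSLLLL => iiiicLLLL => iiiiccLLL => iiiicccLL => iiiiccccL => iiiiccccc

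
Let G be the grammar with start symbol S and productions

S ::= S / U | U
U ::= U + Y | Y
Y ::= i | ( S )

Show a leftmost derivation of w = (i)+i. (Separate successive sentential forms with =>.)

S => U => U+Y => Y+Y => (S)+Y => (U)+Y => (Y)+Y => (i)+Y => (i)+i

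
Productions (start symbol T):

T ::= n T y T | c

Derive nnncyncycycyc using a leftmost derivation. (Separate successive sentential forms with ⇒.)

T ⇒ nTyT ⇒ nnTyTyT ⇒ nnnTyTyTyT ⇒ nnncyTyTyT ⇒ nnncynTyTyTyT ⇒ nnncyncyTyTyT ⇒ nnncyncycyTyT ⇒ nnncyncycycyT ⇒ nnncyncycycyc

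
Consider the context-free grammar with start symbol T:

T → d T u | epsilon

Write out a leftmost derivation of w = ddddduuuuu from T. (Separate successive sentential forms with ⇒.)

T ⇒ dTu   [T → d T u]
dTu ⇒ ddTuu   [T → d T u]
ddTuu ⇒ dddTuuu   [T → d T u]
dddTuuu ⇒ ddddTuuuu   [T → d T u]
ddddTuuuu ⇒ dddddTuuuuu   [T → d T u]
dddddTuuuuu ⇒ ddddduuuuu   [T → epsilon]

T ⇒ dTu ⇒ ddTuu ⇒ dddTuuu ⇒ ddddTuuuu ⇒ dddddTuuuuu ⇒ ddddduuuuu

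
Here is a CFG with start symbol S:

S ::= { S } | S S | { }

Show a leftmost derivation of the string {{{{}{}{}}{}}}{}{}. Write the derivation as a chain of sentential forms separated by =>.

S=>SS=>SSS=>{S}SS=>{{S}}SS=>{{SS}}SS=>{{{S}S}}SS=>{{{SS}S}}SS=>{{{SSS}S}}SS=>{{{{}SS}S}}SS=>{{{{}{}S}S}}SS=>{{{{}{}{}}S}}SS=>{{{{}{}{}}{}}}SS=>{{{{}{}{}}{}}}{}S=>{{{{}{}{}}{}}}{}{}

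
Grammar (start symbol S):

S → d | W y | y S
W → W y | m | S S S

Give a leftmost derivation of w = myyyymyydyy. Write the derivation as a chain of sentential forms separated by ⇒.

S ⇒ Wy ⇒ Wyy ⇒ SSSyy ⇒ WySSyy ⇒ WyySSyy ⇒ myySSyy ⇒ myyySSyy ⇒ myyyySSyy ⇒ myyyyWySyy ⇒ myyyymySyy ⇒ myyyymyySyy ⇒ myyyymyydyy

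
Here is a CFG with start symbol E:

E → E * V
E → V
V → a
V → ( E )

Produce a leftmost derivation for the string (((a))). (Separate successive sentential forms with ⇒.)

E ⇒ V ⇒ (E) ⇒ (V) ⇒ ((E)) ⇒ ((V)) ⇒ (((E))) ⇒ (((V))) ⇒ (((a)))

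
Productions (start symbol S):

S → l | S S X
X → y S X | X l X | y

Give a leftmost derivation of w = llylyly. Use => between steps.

S => SSX   [S → S S X]
SSX => SSXSX   [S → S S X]
SSXSX => SSXSXSX   [S → S S X]
SSXSXSX => lSXSXSX   [S → l]
lSXSXSX => llXSXSX   [S → l]
llXSXSX => llySXSX   [X → y]
llySXSX => llylXSX   [S → l]
llylXSX => llylySX   [X → y]
llylySX => llylylX   [S → l]
llylylX => llylyly   [X → y]

S => SSX => SSXSX => SSXSXSX => lSXSXSX => llXSXSX => llySXSX => llylXSX => llylySX => llylylX => llylyly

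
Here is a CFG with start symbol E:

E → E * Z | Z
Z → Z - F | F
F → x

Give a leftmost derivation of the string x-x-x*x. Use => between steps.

E => E*Z => Z*Z => Z-F*Z => Z-F-F*Z => F-F-F*Z => x-F-F*Z => x-x-F*Z => x-x-x*Z => x-x-x*F => x-x-x*x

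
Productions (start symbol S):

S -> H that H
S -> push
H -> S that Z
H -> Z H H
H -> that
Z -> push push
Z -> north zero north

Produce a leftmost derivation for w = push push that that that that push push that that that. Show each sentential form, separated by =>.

S => H that H => Z H H that H => push push H H that H => push push S that Z H that H => push push H that H that Z H that H => push push that that H that Z H that H => push push that that that that Z H that H => push push that that that that push push H that H => push push that that that that push push that that H => push push that that that that push push that that that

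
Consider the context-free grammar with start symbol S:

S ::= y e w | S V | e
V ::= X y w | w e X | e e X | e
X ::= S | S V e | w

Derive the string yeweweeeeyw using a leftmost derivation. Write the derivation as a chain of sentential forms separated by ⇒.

S ⇒ SV ⇒ yewV ⇒ yewXyw ⇒ yewSyw ⇒ yewSVyw ⇒ yeweVyw ⇒ yeweweXyw ⇒ yeweweSVeyw ⇒ yeweweeVeyw ⇒ yeweweeeeyw

S ⇒ SV   [S ::= S V]
SV ⇒ yewV   [S ::= y e w]
yewV ⇒ yewXyw   [V ::= X y w]
yewXyw ⇒ yewSyw   [X ::= S]
yewSyw ⇒ yewSVyw   [S ::= S V]
yewSVyw ⇒ yeweVyw   [S ::= e]
yeweVyw ⇒ yeweweXyw   [V ::= w e X]
yeweweXyw ⇒ yeweweSVeyw   [X ::= S V e]
yeweweSVeyw ⇒ yeweweeVeyw   [S ::= e]
yeweweeVeyw ⇒ yeweweeeeyw   [V ::= e]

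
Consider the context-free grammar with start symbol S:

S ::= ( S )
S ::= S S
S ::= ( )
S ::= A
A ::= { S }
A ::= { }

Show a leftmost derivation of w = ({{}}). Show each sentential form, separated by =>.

S => (S) => (A) => ({S}) => ({A}) => ({{}})

S => (S)   [S ::= ( S )]
(S) => (A)   [S ::= A]
(A) => ({S})   [A ::= { S }]
({S}) => ({A})   [S ::= A]
({A}) => ({{}})   [A ::= { }]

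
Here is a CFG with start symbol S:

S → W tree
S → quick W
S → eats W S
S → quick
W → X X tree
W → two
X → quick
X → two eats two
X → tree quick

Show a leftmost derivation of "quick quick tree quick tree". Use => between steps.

S => quick W   [S → quick W]
quick W => quick X X tree   [W → X X tree]
quick X X tree => quick quick X tree   [X → quick]
quick quick X tree => quick quick tree quick tree   [X → tree quick]

S => quick W => quick X X tree => quick quick X tree => quick quick tree quick tree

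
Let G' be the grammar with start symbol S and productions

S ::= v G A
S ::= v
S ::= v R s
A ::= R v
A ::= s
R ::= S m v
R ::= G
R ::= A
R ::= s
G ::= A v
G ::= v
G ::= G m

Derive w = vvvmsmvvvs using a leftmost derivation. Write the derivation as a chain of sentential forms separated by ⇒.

S ⇒ vGA ⇒ vAvA ⇒ vRvvA ⇒ vSmvvvA ⇒ vvGAmvvvA ⇒ vvGmAmvvvA ⇒ vvvmAmvvvA ⇒ vvvmsmvvvA ⇒ vvvmsmvvvs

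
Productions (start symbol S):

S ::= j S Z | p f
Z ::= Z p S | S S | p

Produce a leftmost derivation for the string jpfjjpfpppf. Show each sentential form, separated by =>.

S => jSZ   [S ::= j S Z]
jSZ => jpfZ   [S ::= p f]
jpfZ => jpfSS   [Z ::= S S]
jpfSS => jpfjSZS   [S ::= j S Z]
jpfjSZS => jpfjjSZZS   [S ::= j S Z]
jpfjjSZZS => jpfjjpfZZS   [S ::= p f]
jpfjjpfZZS => jpfjjpfpZS   [Z ::= p]
jpfjjpfpZS => jpfjjpfppS   [Z ::= p]
jpfjjpfppS => jpfjjpfpppf   [S ::= p f]

S => jSZ => jpfZ => jpfSS => jpfjSZS => jpfjjSZZS => jpfjjpfZZS => jpfjjpfpZS => jpfjjpfppS => jpfjjpfpppf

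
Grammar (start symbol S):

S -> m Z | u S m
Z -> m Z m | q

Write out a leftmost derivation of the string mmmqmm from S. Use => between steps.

S => mZ => mmZm => mmmZmm => mmmqmm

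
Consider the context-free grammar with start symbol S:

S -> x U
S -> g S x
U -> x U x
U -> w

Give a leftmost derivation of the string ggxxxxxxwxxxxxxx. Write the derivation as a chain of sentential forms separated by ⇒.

S ⇒ gSx   [S -> g S x]
gSx ⇒ ggSxx   [S -> g S x]
ggSxx ⇒ ggxUxx   [S -> x U]
ggxUxx ⇒ ggxxUxxx   [U -> x U x]
ggxxUxxx ⇒ ggxxxUxxxx   [U -> x U x]
ggxxxUxxxx ⇒ ggxxxxUxxxxx   [U -> x U x]
ggxxxxUxxxxx ⇒ ggxxxxxUxxxxxx   [U -> x U x]
ggxxxxxUxxxxxx ⇒ ggxxxxxxUxxxxxxx   [U -> x U x]
ggxxxxxxUxxxxxxx ⇒ ggxxxxxxwxxxxxxx   [U -> w]

S ⇒ gSx ⇒ ggSxx ⇒ ggxUxx ⇒ ggxxUxxx ⇒ ggxxxUxxxx ⇒ ggxxxxUxxxxx ⇒ ggxxxxxUxxxxxx ⇒ ggxxxxxxUxxxxxxx ⇒ ggxxxxxxwxxxxxxx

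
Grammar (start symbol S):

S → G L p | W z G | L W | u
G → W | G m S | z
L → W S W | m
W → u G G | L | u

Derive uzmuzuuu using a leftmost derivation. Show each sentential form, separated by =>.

S=>LW=>WSWW=>uGGSWW=>uGmSGSWW=>uzmSGSWW=>uzmuGSWW=>uzmuzSWW=>uzmuzuWW=>uzmuzuuW=>uzmuzuuu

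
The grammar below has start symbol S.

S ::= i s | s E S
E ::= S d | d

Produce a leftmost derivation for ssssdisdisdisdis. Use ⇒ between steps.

S ⇒ sES ⇒ sSdS ⇒ ssESdS ⇒ ssSdSdS ⇒ sssESdSdS ⇒ sssSdSdSdS ⇒ ssssESdSdSdS ⇒ ssssdSdSdSdS ⇒ ssssdisdSdSdS ⇒ ssssdisdisdSdS ⇒ ssssdisdisdisdS ⇒ ssssdisdisdisdis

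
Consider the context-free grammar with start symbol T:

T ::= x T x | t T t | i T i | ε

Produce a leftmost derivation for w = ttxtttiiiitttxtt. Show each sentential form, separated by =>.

T => tTt => ttTtt => ttxTxtt => ttxtTtxtt => ttxttTttxtt => ttxtttTtttxtt => ttxtttiTitttxtt => ttxtttiiTiitttxtt => ttxtttiiiitttxtt

T => tTt   [T ::= t T t]
tTt => ttTtt   [T ::= t T t]
ttTtt => ttxTxtt   [T ::= x T x]
ttxTxtt => ttxtTtxtt   [T ::= t T t]
ttxtTtxtt => ttxttTttxtt   [T ::= t T t]
ttxttTttxtt => ttxtttTtttxtt   [T ::= t T t]
ttxtttTtttxtt => ttxtttiTitttxtt   [T ::= i T i]
ttxtttiTitttxtt => ttxtttiiTiitttxtt   [T ::= i T i]
ttxtttiiTiitttxtt => ttxtttiiiitttxtt   [T ::= ε]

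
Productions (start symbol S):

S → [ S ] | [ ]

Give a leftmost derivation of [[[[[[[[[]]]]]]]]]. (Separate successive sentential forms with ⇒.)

S ⇒ [S] ⇒ [[S]] ⇒ [[[S]]] ⇒ [[[[S]]]] ⇒ [[[[[S]]]]] ⇒ [[[[[[S]]]]]] ⇒ [[[[[[[S]]]]]]] ⇒ [[[[[[[[S]]]]]]]] ⇒ [[[[[[[[[]]]]]]]]]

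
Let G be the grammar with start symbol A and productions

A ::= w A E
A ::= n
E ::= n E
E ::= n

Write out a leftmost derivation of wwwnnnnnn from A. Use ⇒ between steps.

A ⇒ wAE ⇒ wwAEE ⇒ wwwAEEE ⇒ wwwnEEE ⇒ wwwnnEE ⇒ wwwnnnEE ⇒ wwwnnnnEE ⇒ wwwnnnnnE ⇒ wwwnnnnnn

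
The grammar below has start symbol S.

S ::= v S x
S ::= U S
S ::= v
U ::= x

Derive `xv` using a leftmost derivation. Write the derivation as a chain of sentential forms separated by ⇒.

S ⇒ US ⇒ xS ⇒ xv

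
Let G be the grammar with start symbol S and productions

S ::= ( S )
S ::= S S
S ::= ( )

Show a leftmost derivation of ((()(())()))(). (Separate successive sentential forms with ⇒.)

S ⇒ SS   [S ::= S S]
SS ⇒ (S)S   [S ::= ( S )]
(S)S ⇒ ((S))S   [S ::= ( S )]
((S))S ⇒ ((SS))S   [S ::= S S]
((SS))S ⇒ ((SSS))S   [S ::= S S]
((SSS))S ⇒ ((()SS))S   [S ::= ( )]
((()SS))S ⇒ ((()(S)S))S   [S ::= ( S )]
((()(S)S))S ⇒ ((()(())S))S   [S ::= ( )]
((()(())S))S ⇒ ((()(())()))S   [S ::= ( )]
((()(())()))S ⇒ ((()(())()))()   [S ::= ( )]

S ⇒ SS ⇒ (S)S ⇒ ((S))S ⇒ ((SS))S ⇒ ((SSS))S ⇒ ((()SS))S ⇒ ((()(S)S))S ⇒ ((()(())S))S ⇒ ((()(())()))S ⇒ ((()(())()))()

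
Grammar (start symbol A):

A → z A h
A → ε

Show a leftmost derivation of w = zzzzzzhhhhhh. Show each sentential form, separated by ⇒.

A ⇒ zAh ⇒ zzAhh ⇒ zzzAhhh ⇒ zzzzAhhhh ⇒ zzzzzAhhhhh ⇒ zzzzzzAhhhhhh ⇒ zzzzzzhhhhhh

A ⇒ zAh   [A → z A h]
zAh ⇒ zzAhh   [A → z A h]
zzAhh ⇒ zzzAhhh   [A → z A h]
zzzAhhh ⇒ zzzzAhhhh   [A → z A h]
zzzzAhhhh ⇒ zzzzzAhhhhh   [A → z A h]
zzzzzAhhhhh ⇒ zzzzzzAhhhhhh   [A → z A h]
zzzzzzAhhhhhh ⇒ zzzzzzhhhhhh   [A → ε]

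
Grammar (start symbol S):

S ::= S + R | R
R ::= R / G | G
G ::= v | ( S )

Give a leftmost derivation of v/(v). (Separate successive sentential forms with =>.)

S=>R=>R/G=>G/G=>v/G=>v/(S)=>v/(R)=>v/(G)=>v/(v)

S => R   [S ::= R]
R => R/G   [R ::= R / G]
R/G => G/G   [R ::= G]
G/G => v/G   [G ::= v]
v/G => v/(S)   [G ::= ( S )]
v/(S) => v/(R)   [S ::= R]
v/(R) => v/(G)   [R ::= G]
v/(G) => v/(v)   [G ::= v]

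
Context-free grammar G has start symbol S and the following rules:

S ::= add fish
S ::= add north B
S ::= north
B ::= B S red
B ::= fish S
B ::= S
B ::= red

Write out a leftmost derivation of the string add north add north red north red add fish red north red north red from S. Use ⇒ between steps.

S ⇒ add north B   [S ::= add north B]
add north B ⇒ add north B S red   [B ::= B S red]
add north B S red ⇒ add north B S red S red   [B ::= B S red]
add north B S red S red ⇒ add north B S red S red S red   [B ::= B S red]
add north B S red S red S red ⇒ add north B S red S red S red S red   [B ::= B S red]
add north B S red S red S red S red ⇒ add north S S red S red S red S red   [B ::= S]
add north S S red S red S red S red ⇒ add north add north B S red S red S red S red   [S ::= add north B]
add north add north B S red S red S red S red ⇒ add north add north red S red S red S red S red   [B ::= red]
add north add north red S red S red S red S red ⇒ add north add north red north red S red S red S red   [S ::= north]
add north add north red north red S red S red S red ⇒ add north add north red north red add fish red S red S red   [S ::= add fish]
add north add north red north red add fish red S red S red ⇒ add north add north red north red add fish red north red S red   [S ::= north]
add north add north red north red add fish red north red S red ⇒ add north add north red north red add fish red north red north red   [S ::= north]

S ⇒ add north B ⇒ add north B S red ⇒ add north B S red S red ⇒ add north B S red S red S red ⇒ add north B S red S red S red S red ⇒ add north S S red S red S red S red ⇒ add north add north B S red S red S red S red ⇒ add north add north red S red S red S red S red ⇒ add north add north red north red S red S red S red ⇒ add north add north red north red add fish red S red S red ⇒ add north add north red north red add fish red north red S red ⇒ add north add north red north red add fish red north red north red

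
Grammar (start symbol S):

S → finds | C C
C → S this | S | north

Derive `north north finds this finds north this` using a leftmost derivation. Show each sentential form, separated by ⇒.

S ⇒ C C   [S → C C]
C C ⇒ north C   [C → north]
north C ⇒ north S   [C → S]
north S ⇒ north C C   [S → C C]
north C C ⇒ north north C   [C → north]
north north C ⇒ north north S this   [C → S this]
north north S this ⇒ north north C C this   [S → C C]
north north C C this ⇒ north north S C this   [C → S]
north north S C this ⇒ north north C C C this   [S → C C]
north north C C C this ⇒ north north S this C C this   [C → S this]
north north S this C C this ⇒ north north finds this C C this   [S → finds]
north north finds this C C this ⇒ north north finds this S C this   [C → S]
north north finds this S C this ⇒ north north finds this finds C this   [S → finds]
north north finds this finds C this ⇒ north north finds this finds north this   [C → north]

S ⇒ C C ⇒ north C ⇒ north S ⇒ north C C ⇒ north north C ⇒ north north S this ⇒ north north C C this ⇒ north north S C this ⇒ north north C C C this ⇒ north north S this C C this ⇒ north north finds this C C this ⇒ north north finds this S C this ⇒ north north finds this finds C this ⇒ north north finds this finds north this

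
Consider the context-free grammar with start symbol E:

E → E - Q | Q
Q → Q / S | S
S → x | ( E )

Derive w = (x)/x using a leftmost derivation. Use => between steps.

E => Q => Q/S => S/S => (E)/S => (Q)/S => (S)/S => (x)/S => (x)/x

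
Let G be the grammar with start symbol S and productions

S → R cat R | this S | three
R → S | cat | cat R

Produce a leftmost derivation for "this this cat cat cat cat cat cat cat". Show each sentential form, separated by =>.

S => R cat R => S cat R => this S cat R => this this S cat R => this this R cat R cat R => this this cat R cat R cat R => this this cat cat R cat R cat R => this this cat cat cat cat R cat R => this this cat cat cat cat cat cat R => this this cat cat cat cat cat cat cat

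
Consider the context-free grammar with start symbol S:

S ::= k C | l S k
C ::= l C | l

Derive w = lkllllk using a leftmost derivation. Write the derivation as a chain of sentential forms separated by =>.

S => lSk   [S ::= l S k]
lSk => lkCk   [S ::= k C]
lkCk => lklCk   [C ::= l C]
lklCk => lkllCk   [C ::= l C]
lkllCk => lklllCk   [C ::= l C]
lklllCk => lkllllk   [C ::= l]

S=>lSk=>lkCk=>lklCk=>lkllCk=>lklllCk=>lkllllk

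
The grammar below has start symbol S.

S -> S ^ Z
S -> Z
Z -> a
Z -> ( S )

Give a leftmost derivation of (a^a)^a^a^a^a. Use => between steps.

S => S^Z   [S -> S ^ Z]
S^Z => S^Z^Z   [S -> S ^ Z]
S^Z^Z => S^Z^Z^Z   [S -> S ^ Z]
S^Z^Z^Z => S^Z^Z^Z^Z   [S -> S ^ Z]
S^Z^Z^Z^Z => Z^Z^Z^Z^Z   [S -> Z]
Z^Z^Z^Z^Z => (S)^Z^Z^Z^Z   [Z -> ( S )]
(S)^Z^Z^Z^Z => (S^Z)^Z^Z^Z^Z   [S -> S ^ Z]
(S^Z)^Z^Z^Z^Z => (Z^Z)^Z^Z^Z^Z   [S -> Z]
(Z^Z)^Z^Z^Z^Z => (a^Z)^Z^Z^Z^Z   [Z -> a]
(a^Z)^Z^Z^Z^Z => (a^a)^Z^Z^Z^Z   [Z -> a]
(a^a)^Z^Z^Z^Z => (a^a)^a^Z^Z^Z   [Z -> a]
(a^a)^a^Z^Z^Z => (a^a)^a^a^Z^Z   [Z -> a]
(a^a)^a^a^Z^Z => (a^a)^a^a^a^Z   [Z -> a]
(a^a)^a^a^a^Z => (a^a)^a^a^a^a   [Z -> a]

S => S^Z => S^Z^Z => S^Z^Z^Z => S^Z^Z^Z^Z => Z^Z^Z^Z^Z => (S)^Z^Z^Z^Z => (S^Z)^Z^Z^Z^Z => (Z^Z)^Z^Z^Z^Z => (a^Z)^Z^Z^Z^Z => (a^a)^Z^Z^Z^Z => (a^a)^a^Z^Z^Z => (a^a)^a^a^Z^Z => (a^a)^a^a^a^Z => (a^a)^a^a^a^a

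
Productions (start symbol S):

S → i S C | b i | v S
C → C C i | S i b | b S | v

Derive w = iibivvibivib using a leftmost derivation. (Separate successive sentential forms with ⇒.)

S ⇒ iSC   [S → i S C]
iSC ⇒ iiSCC   [S → i S C]
iiSCC ⇒ iibiCC   [S → b i]
iibiCC ⇒ iibivC   [C → v]
iibivC ⇒ iibivSib   [C → S i b]
iibivSib ⇒ iibivvSib   [S → v S]
iibivvSib ⇒ iibivviSCib   [S → i S C]
iibivviSCib ⇒ iibivvibiCib   [S → b i]
iibivvibiCib ⇒ iibivvibivib   [C → v]

S ⇒ iSC ⇒ iiSCC ⇒ iibiCC ⇒ iibivC ⇒ iibivSib ⇒ iibivvSib ⇒ iibivviSCib ⇒ iibivvibiCib ⇒ iibivvibivib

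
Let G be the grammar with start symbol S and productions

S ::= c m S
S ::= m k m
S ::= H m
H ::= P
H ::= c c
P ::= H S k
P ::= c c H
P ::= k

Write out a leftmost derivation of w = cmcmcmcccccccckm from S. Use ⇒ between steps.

S ⇒ cmS ⇒ cmcmS ⇒ cmcmcmS ⇒ cmcmcmHm ⇒ cmcmcmPm ⇒ cmcmcmccHm ⇒ cmcmcmccPm ⇒ cmcmcmccccHm ⇒ cmcmcmccccPm ⇒ cmcmcmccccccHm ⇒ cmcmcmccccccPm ⇒ cmcmcmccccccccHm ⇒ cmcmcmccccccccPm ⇒ cmcmcmcccccccckm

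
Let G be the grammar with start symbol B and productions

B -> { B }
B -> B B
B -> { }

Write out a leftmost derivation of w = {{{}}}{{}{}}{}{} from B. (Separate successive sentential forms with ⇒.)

B ⇒ BB ⇒ BBB ⇒ BBBB ⇒ {B}BBB ⇒ {{B}}BBB ⇒ {{{}}}BBB ⇒ {{{}}}{B}BB ⇒ {{{}}}{BB}BB ⇒ {{{}}}{{}B}BB ⇒ {{{}}}{{}{}}BB ⇒ {{{}}}{{}{}}{}B ⇒ {{{}}}{{}{}}{}{}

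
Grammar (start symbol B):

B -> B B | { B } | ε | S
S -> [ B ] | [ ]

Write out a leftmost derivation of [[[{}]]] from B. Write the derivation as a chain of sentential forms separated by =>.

B => S   [B -> S]
S => [B]   [S -> [ B ]]
[B] => [S]   [B -> S]
[S] => [[B]]   [S -> [ B ]]
[[B]] => [[S]]   [B -> S]
[[S]] => [[[B]]]   [S -> [ B ]]
[[[B]]] => [[[{B}]]]   [B -> { B }]
[[[{B}]]] => [[[{}]]]   [B -> ε]

B => S => [B] => [S] => [[B]] => [[S]] => [[[B]]] => [[[{B}]]] => [[[{}]]]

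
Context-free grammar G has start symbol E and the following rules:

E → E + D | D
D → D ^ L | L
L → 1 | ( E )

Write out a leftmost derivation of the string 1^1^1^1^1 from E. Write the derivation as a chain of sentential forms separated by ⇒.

E ⇒ D ⇒ D^L ⇒ D^L^L ⇒ D^L^L^L ⇒ D^L^L^L^L ⇒ L^L^L^L^L ⇒ 1^L^L^L^L ⇒ 1^1^L^L^L ⇒ 1^1^1^L^L ⇒ 1^1^1^1^L ⇒ 1^1^1^1^1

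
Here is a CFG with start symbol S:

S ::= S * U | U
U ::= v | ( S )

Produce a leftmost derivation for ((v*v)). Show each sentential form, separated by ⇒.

S⇒U⇒(S)⇒(U)⇒((S))⇒((S*U))⇒((U*U))⇒((v*U))⇒((v*v))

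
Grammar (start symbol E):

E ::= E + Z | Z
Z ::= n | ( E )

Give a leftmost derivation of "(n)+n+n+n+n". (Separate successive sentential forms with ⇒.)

E ⇒ E+Z   [E ::= E + Z]
E+Z ⇒ E+Z+Z   [E ::= E + Z]
E+Z+Z ⇒ E+Z+Z+Z   [E ::= E + Z]
E+Z+Z+Z ⇒ E+Z+Z+Z+Z   [E ::= E + Z]
E+Z+Z+Z+Z ⇒ Z+Z+Z+Z+Z   [E ::= Z]
Z+Z+Z+Z+Z ⇒ (E)+Z+Z+Z+Z   [Z ::= ( E )]
(E)+Z+Z+Z+Z ⇒ (Z)+Z+Z+Z+Z   [E ::= Z]
(Z)+Z+Z+Z+Z ⇒ (n)+Z+Z+Z+Z   [Z ::= n]
(n)+Z+Z+Z+Z ⇒ (n)+n+Z+Z+Z   [Z ::= n]
(n)+n+Z+Z+Z ⇒ (n)+n+n+Z+Z   [Z ::= n]
(n)+n+n+Z+Z ⇒ (n)+n+n+n+Z   [Z ::= n]
(n)+n+n+n+Z ⇒ (n)+n+n+n+n   [Z ::= n]

E ⇒ E+Z ⇒ E+Z+Z ⇒ E+Z+Z+Z ⇒ E+Z+Z+Z+Z ⇒ Z+Z+Z+Z+Z ⇒ (E)+Z+Z+Z+Z ⇒ (Z)+Z+Z+Z+Z ⇒ (n)+Z+Z+Z+Z ⇒ (n)+n+Z+Z+Z ⇒ (n)+n+n+Z+Z ⇒ (n)+n+n+n+Z ⇒ (n)+n+n+n+n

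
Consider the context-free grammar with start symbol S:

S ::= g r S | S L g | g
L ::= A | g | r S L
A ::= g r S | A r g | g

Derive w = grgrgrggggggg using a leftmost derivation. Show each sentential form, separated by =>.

S=>SLg=>grSLg=>grSLgLg=>grgrSLgLg=>grgrSLgLgLg=>grgrgrSLgLgLg=>grgrgrgLgLgLg=>grgrgrgggLgLg=>grgrgrgggggLg=>grgrgrggggggg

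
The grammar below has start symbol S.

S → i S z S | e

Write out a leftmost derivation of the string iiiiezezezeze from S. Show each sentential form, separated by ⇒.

S ⇒ iSzS   [S → i S z S]
iSzS ⇒ iiSzSzS   [S → i S z S]
iiSzSzS ⇒ iiiSzSzSzS   [S → i S z S]
iiiSzSzSzS ⇒ iiiiSzSzSzSzS   [S → i S z S]
iiiiSzSzSzSzS ⇒ iiiiezSzSzSzS   [S → e]
iiiiezSzSzSzS ⇒ iiiiezezSzSzS   [S → e]
iiiiezezSzSzS ⇒ iiiiezezezSzS   [S → e]
iiiiezezezSzS ⇒ iiiiezezezezS   [S → e]
iiiiezezezezS ⇒ iiiiezezezeze   [S → e]

S ⇒ iSzS ⇒ iiSzSzS ⇒ iiiSzSzSzS ⇒ iiiiSzSzSzSzS ⇒ iiiiezSzSzSzS ⇒ iiiiezezSzSzS ⇒ iiiiezezezSzS ⇒ iiiiezezezezS ⇒ iiiiezezezeze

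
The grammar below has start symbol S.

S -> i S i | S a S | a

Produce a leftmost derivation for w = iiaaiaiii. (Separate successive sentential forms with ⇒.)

S ⇒ iSi   [S -> i S i]
iSi ⇒ iiSii   [S -> i S i]
iiSii ⇒ iiSaSii   [S -> S a S]
iiSaSii ⇒ iiaaSii   [S -> a]
iiaaSii ⇒ iiaaiSiii   [S -> i S i]
iiaaiSiii ⇒ iiaaiaiii   [S -> a]

S ⇒ iSi ⇒ iiSii ⇒ iiSaSii ⇒ iiaaSii ⇒ iiaaiSiii ⇒ iiaaiaiii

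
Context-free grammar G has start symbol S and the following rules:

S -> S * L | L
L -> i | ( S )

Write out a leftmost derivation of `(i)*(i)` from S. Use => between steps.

S => S*L   [S -> S * L]
S*L => L*L   [S -> L]
L*L => (S)*L   [L -> ( S )]
(S)*L => (L)*L   [S -> L]
(L)*L => (i)*L   [L -> i]
(i)*L => (i)*(S)   [L -> ( S )]
(i)*(S) => (i)*(L)   [S -> L]
(i)*(L) => (i)*(i)   [L -> i]

S => S*L => L*L => (S)*L => (L)*L => (i)*L => (i)*(S) => (i)*(L) => (i)*(i)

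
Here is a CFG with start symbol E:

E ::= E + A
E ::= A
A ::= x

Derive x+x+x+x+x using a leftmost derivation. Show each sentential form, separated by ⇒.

E ⇒ E+A   [E ::= E + A]
E+A ⇒ E+A+A   [E ::= E + A]
E+A+A ⇒ E+A+A+A   [E ::= E + A]
E+A+A+A ⇒ E+A+A+A+A   [E ::= E + A]
E+A+A+A+A ⇒ A+A+A+A+A   [E ::= A]
A+A+A+A+A ⇒ x+A+A+A+A   [A ::= x]
x+A+A+A+A ⇒ x+x+A+A+A   [A ::= x]
x+x+A+A+A ⇒ x+x+x+A+A   [A ::= x]
x+x+x+A+A ⇒ x+x+x+x+A   [A ::= x]
x+x+x+x+A ⇒ x+x+x+x+x   [A ::= x]

E ⇒ E+A ⇒ E+A+A ⇒ E+A+A+A ⇒ E+A+A+A+A ⇒ A+A+A+A+A ⇒ x+A+A+A+A ⇒ x+x+A+A+A ⇒ x+x+x+A+A ⇒ x+x+x+x+A ⇒ x+x+x+x+x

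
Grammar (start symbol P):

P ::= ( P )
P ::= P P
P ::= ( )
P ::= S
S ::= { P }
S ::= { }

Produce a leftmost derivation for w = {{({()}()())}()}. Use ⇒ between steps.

P ⇒ S ⇒ {P} ⇒ {PP} ⇒ {SP} ⇒ {{P}P} ⇒ {{(P)}P} ⇒ {{(PP)}P} ⇒ {{(SP)}P} ⇒ {{({P}P)}P} ⇒ {{({()}P)}P} ⇒ {{({()}PP)}P} ⇒ {{({()}()P)}P} ⇒ {{({()}()())}P} ⇒ {{({()}()())}()}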